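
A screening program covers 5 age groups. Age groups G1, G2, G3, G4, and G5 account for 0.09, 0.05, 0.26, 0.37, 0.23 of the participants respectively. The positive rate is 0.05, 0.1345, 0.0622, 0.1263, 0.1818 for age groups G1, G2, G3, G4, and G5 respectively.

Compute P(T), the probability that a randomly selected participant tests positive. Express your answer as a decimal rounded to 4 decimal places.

0.1159

Using total probability over the partition,
P(T) = P(T|G1)·P(G1) + P(T|G2)·P(G2) + P(T|G3)·P(G3) + P(T|G4)·P(G4) + P(T|G5)·P(G5)
      = 0.05·0.09 + 0.1345·0.05 + 0.0622·0.26 + 0.1263·0.37 + 0.1818·0.23
      = 0.0045 + 0.006725 + 0.016172 + 0.046731 + 0.041814 = 0.115942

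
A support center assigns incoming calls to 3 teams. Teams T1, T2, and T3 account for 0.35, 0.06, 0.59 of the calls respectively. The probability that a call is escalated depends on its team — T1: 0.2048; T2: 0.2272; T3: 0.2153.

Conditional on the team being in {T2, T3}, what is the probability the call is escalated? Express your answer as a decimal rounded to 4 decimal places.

Let S = {T2, T3}.
P(S) = 0.06 + 0.59 = 0.65.
P(E ∩ S) = 0.2272·0.06 + 0.2153·0.59 = 0.013632 + 0.127027 = 0.140659.
P(E | S) = 0.140659 / 0.65 = 0.216398…

P(E|S) ≈ 0.2164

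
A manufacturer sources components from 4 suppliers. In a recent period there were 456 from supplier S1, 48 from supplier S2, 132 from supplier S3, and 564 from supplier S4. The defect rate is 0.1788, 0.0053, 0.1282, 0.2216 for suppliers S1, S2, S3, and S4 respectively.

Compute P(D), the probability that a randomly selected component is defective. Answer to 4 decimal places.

P(D) ≈ 0.1864

Total: 456 + 48 + 132 + 564 = 1200.
P(S1) = 456/1200 = 0.38. P(S2) = 48/1200 = 0.04. P(S3) = 132/1200 = 0.11. P(S4) = 564/1200 = 0.47.
P(D) = P(D|S1)·P(S1) + P(D|S2)·P(S2) + P(D|S3)·P(S3) + P(D|S4)·P(S4)
      = 0.1788·0.38 + 0.0053·0.04 + 0.1282·0.11 + 0.2216·0.47
      = 0.067944 + 0.000212 + 0.014102 + 0.104152 = 0.18641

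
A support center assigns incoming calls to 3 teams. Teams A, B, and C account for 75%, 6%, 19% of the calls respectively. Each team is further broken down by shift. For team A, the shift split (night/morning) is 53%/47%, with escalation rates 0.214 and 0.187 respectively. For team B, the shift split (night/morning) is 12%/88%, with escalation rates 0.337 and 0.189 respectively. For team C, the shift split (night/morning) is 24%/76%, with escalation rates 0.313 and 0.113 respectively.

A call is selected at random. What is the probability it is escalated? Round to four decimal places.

P(E|A) = 0.53·0.214 + 0.47·0.187 = 0.11342 + 0.08789 = 0.20131
P(E|B) = 0.12·0.337 + 0.88·0.189 = 0.04044 + 0.16632 = 0.20676
P(E|C) = 0.24·0.313 + 0.76·0.113 = 0.07512 + 0.08588 = 0.161
By total probability over the outer partition,
P(E) = 0.75·0.20131 + 0.06·0.20676 + 0.19·0.161
      = 0.1509825 + 0.0124056 + 0.03059 = 0.1939781

P(E) ≈ 0.1940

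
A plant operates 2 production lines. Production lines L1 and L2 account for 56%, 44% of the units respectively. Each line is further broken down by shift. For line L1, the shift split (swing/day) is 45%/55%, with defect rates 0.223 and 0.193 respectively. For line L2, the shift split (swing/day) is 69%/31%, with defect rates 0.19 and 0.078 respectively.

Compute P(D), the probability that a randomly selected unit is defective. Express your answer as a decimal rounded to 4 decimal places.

P(D|L1) = 0.45·0.223 + 0.55·0.193 = 0.10035 + 0.10615 = 0.2065
P(D|L2) = 0.69·0.19 + 0.31·0.078 = 0.1311 + 0.02418 = 0.15528
By total probability over the outer partition,
P(D) = 0.56·0.2065 + 0.44·0.15528
      = 0.11564 + 0.0683232 = 0.1839632

0.1840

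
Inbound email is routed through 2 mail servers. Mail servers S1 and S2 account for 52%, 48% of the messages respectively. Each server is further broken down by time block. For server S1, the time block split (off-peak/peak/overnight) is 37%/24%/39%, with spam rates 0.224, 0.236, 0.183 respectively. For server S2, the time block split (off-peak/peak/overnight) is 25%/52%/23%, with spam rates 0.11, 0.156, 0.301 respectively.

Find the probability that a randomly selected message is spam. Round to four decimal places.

P(S|S1) = 0.37·0.224 + 0.24·0.236 + 0.39·0.183 = 0.08288 + 0.05664 + 0.07137 = 0.21089
P(S|S2) = 0.25·0.11 + 0.52·0.156 + 0.23·0.301 = 0.0275 + 0.08112 + 0.06923 = 0.17785
By total probability over the outer partition,
P(S) = 0.52·0.21089 + 0.48·0.17785
      = 0.1096628 + 0.085368 = 0.1950308

P(S) ≈ 0.1950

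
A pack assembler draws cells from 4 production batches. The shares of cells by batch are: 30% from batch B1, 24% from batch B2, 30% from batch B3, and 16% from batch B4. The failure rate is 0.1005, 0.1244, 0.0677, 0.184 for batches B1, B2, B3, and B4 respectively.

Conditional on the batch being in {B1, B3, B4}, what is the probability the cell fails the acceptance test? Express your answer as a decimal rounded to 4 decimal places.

Let S = {B1, B3, B4}.
P(S) = 0.3 + 0.3 + 0.16 = 0.76.
P(F ∩ S) = 0.1005·0.3 + 0.0677·0.3 + 0.184·0.16 = 0.03015 + 0.02031 + 0.02944 = 0.0799.
P(F | S) = 0.0799 / 0.76 = 0.105132…

P(F|S) ≈ 0.1051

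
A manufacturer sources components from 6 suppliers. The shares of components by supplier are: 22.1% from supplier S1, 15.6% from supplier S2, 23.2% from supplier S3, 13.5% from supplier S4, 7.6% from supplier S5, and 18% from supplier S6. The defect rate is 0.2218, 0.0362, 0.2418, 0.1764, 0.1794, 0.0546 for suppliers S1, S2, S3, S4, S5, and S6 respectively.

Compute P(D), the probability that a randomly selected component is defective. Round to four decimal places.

P(D) ≈ 0.1580

P(D) = P(D|S1)·P(S1) + P(D|S2)·P(S2) + P(D|S3)·P(S3) + P(D|S4)·P(S4) + P(D|S5)·P(S5) + P(D|S6)·P(S6)
      = 0.2218·0.221 + 0.0362·0.156 + 0.2418·0.232 + 0.1764·0.135 + 0.1794·0.076 + 0.0546·0.18
      = 0.0490178 + 0.0056472 + 0.0560976 + 0.023814 + 0.0136344 + 0.009828 = 0.158039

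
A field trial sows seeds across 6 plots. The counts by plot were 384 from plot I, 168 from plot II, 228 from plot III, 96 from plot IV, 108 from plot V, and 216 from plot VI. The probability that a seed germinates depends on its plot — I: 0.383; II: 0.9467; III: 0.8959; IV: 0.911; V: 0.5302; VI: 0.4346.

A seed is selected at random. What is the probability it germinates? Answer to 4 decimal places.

0.6241

Total: 384 + 168 + 228 + 96 + 108 + 216 = 1200.
P(I) = 384/1200 = 0.32. P(II) = 168/1200 = 0.14. P(III) = 228/1200 = 0.19. P(IV) = 96/1200 = 0.08. P(V) = 108/1200 = 0.09. P(VI) = 216/1200 = 0.18.
P(G) = P(G|I)·P(I) + P(G|II)·P(II) + P(G|III)·P(III) + P(G|IV)·P(IV) + P(G|V)·P(V) + P(G|VI)·P(VI)
      = 0.383·0.32 + 0.9467·0.14 + 0.8959·0.19 + 0.911·0.08 + 0.5302·0.09 + 0.4346·0.18
      = 0.12256 + 0.132538 + 0.170221 + 0.07288 + 0.047718 + 0.078228 = 0.624145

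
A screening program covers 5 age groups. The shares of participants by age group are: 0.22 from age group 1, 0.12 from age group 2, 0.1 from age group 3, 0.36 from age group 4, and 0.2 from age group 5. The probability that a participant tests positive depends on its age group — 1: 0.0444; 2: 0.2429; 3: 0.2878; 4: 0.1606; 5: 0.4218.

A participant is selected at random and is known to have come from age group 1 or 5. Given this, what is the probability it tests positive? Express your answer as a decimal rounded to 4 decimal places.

Let S = {1, 5}.
P(S) = 0.22 + 0.2 = 0.42.
P(T ∩ S) = 0.0444·0.22 + 0.4218·0.2 = 0.009768 + 0.08436 = 0.094128.
P(T | S) = 0.094128 / 0.42 = 0.224114…

0.2241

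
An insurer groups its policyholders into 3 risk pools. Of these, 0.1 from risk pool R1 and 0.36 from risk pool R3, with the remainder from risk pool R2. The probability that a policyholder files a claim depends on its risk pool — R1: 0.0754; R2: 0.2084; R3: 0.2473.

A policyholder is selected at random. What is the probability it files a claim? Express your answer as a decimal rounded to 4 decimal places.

0.2091

P(R2) = 1 − (0.1 + 0.36) = 0.54.
Summing over the partition,
P(C) = P(C|R1)·P(R1) + P(C|R2)·P(R2) + P(C|R3)·P(R3)
      = 0.0754·0.1 + 0.2084·0.54 + 0.2473·0.36
      = 0.00754 + 0.112536 + 0.089028 = 0.209104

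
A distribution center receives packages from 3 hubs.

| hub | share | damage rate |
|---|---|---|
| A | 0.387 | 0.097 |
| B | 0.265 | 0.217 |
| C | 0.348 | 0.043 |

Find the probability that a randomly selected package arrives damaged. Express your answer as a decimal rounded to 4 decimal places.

P(D) ≈ 0.1100

P(D) = P(D|A)·P(A) + P(D|B)·P(B) + P(D|C)·P(C)
      = 0.097·0.387 + 0.217·0.265 + 0.043·0.348
      = 0.037539 + 0.057505 + 0.014964 = 0.110008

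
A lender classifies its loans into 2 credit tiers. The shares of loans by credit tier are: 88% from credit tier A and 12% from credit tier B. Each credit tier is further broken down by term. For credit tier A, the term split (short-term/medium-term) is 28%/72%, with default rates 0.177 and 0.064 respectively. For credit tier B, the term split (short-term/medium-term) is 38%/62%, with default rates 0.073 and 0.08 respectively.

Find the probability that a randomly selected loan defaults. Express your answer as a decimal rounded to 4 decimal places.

P(D|A) = 0.28·0.177 + 0.72·0.064 = 0.04956 + 0.04608 = 0.09564
P(D|B) = 0.38·0.073 + 0.62·0.08 = 0.02774 + 0.0496 = 0.07734
By total probability over the outer partition,
P(D) = 0.88·0.09564 + 0.12·0.07734
      = 0.0841632 + 0.0092808 = 0.093444

0.0934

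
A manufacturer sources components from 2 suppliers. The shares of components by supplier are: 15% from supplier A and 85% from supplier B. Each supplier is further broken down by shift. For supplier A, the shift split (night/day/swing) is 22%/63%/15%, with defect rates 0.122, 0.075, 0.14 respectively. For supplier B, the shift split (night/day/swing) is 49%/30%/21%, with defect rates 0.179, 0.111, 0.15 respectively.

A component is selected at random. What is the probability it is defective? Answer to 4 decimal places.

P(D|A) = 0.22·0.122 + 0.63·0.075 + 0.15·0.14 = 0.02684 + 0.04725 + 0.021 = 0.09509
P(D|B) = 0.49·0.179 + 0.3·0.111 + 0.21·0.15 = 0.08771 + 0.0333 + 0.0315 = 0.15251
By total probability over the outer partition,
P(D) = 0.15·0.09509 + 0.85·0.15251
      = 0.0142635 + 0.1296335 = 0.143897

0.1439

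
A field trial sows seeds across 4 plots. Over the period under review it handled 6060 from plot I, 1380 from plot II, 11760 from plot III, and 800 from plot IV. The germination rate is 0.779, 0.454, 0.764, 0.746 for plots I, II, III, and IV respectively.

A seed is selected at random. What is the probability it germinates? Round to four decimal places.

Total: 6060 + 1380 + 11760 + 800 = 20000.
P(I) = 6060/20000 = 0.303. P(II) = 1380/20000 = 0.069. P(III) = 11760/20000 = 0.588. P(IV) = 800/20000 = 0.04.
Summing over the partition,
P(G) = P(G|I)·P(I) + P(G|II)·P(II) + P(G|III)·P(III) + P(G|IV)·P(IV)
      = 0.779·0.303 + 0.454·0.069 + 0.764·0.588 + 0.746·0.04
      = 0.236037 + 0.031326 + 0.449232 + 0.02984 = 0.746435

P(G) ≈ 0.7464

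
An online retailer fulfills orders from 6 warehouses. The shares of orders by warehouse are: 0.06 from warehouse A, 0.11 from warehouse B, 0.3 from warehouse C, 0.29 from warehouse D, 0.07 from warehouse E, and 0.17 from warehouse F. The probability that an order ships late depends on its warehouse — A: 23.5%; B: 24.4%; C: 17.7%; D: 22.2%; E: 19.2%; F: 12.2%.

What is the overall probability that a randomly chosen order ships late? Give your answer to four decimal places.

0.1926

P(L) = P(L|A)·P(A) + P(L|B)·P(B) + P(L|C)·P(C) + P(L|D)·P(D) + P(L|E)·P(E) + P(L|F)·P(F)
      = 0.235·0.06 + 0.244·0.11 + 0.177·0.3 + 0.222·0.29 + 0.192·0.07 + 0.122·0.17
      = 0.0141 + 0.02684 + 0.0531 + 0.06438 + 0.01344 + 0.02074 = 0.1926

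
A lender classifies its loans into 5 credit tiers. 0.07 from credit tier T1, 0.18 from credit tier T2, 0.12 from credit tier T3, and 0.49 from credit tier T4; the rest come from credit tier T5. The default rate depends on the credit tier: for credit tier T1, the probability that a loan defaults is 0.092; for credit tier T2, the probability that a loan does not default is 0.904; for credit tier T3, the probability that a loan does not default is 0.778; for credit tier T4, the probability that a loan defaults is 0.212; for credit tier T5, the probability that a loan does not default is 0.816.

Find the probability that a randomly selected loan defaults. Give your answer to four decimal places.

P(T5) = 1 − (0.07 + 0.18 + 0.12 + 0.49) = 0.14.
P(D|T2) = 1 − 0.904 = 0.096.
P(D|T3) = 1 − 0.778 = 0.222.
P(D|T5) = 1 − 0.816 = 0.184.
P(D) = P(D|T1)·P(T1) + P(D|T2)·P(T2) + P(D|T3)·P(T3) + P(D|T4)·P(T4) + P(D|T5)·P(T5)
      = 0.092·0.07 + 0.096·0.18 + 0.222·0.12 + 0.212·0.49 + 0.184·0.14
      = 0.00644 + 0.01728 + 0.02664 + 0.10388 + 0.02576 = 0.18

0.1800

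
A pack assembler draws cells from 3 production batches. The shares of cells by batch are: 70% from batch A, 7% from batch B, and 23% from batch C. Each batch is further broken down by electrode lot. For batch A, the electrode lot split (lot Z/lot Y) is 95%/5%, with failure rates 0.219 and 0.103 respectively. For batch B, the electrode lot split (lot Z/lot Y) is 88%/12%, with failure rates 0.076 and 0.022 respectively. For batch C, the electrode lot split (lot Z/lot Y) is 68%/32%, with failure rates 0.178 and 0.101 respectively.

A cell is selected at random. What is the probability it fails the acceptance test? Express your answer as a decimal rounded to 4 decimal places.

P(F) ≈ 0.1894

P(F|A) = 0.95·0.219 + 0.05·0.103 = 0.20805 + 0.00515 = 0.2132
P(F|B) = 0.88·0.076 + 0.12·0.022 = 0.06688 + 0.00264 = 0.06952
P(F|C) = 0.68·0.178 + 0.32·0.101 = 0.12104 + 0.03232 = 0.15336
Then overall,
P(F) = 0.7·0.2132 + 0.07·0.06952 + 0.23·0.15336
      = 0.14924 + 0.0048664 + 0.0352728 = 0.1893792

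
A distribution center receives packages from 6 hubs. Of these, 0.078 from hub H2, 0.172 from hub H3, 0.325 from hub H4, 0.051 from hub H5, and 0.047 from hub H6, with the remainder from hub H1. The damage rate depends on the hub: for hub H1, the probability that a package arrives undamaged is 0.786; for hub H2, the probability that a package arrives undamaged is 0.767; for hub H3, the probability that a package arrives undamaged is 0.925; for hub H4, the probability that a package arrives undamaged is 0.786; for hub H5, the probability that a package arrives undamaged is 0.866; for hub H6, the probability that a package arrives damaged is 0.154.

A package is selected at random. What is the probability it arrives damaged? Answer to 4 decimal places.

P(D) ≈ 0.1847

P(H1) = 1 − (0.078 + 0.172 + 0.325 + 0.051 + 0.047) = 0.327.
P(D|H1) = 1 − 0.786 = 0.214.
P(D|H2) = 1 − 0.767 = 0.233.
P(D|H3) = 1 − 0.925 = 0.075.
P(D|H4) = 1 − 0.786 = 0.214.
P(D|H5) = 1 − 0.866 = 0.134.
Using total probability over the partition,
P(D) = P(D|H1)·P(H1) + P(D|H2)·P(H2) + P(D|H3)·P(H3) + P(D|H4)·P(H4) + P(D|H5)·P(H5) + P(D|H6)·P(H6)
      = 0.214·0.327 + 0.233·0.078 + 0.075·0.172 + 0.214·0.325 + 0.134·0.051 + 0.154·0.047
      = 0.069978 + 0.018174 + 0.0129 + 0.06955 + 0.006834 + 0.007238 = 0.184674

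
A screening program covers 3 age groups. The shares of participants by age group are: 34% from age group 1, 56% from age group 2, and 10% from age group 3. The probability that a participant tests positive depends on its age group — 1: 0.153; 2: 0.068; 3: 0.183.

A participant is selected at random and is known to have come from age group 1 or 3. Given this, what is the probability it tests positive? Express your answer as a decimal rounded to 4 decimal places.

P(T|S) ≈ 0.1598

Let S = {1, 3}.
P(S) = 0.34 + 0.1 = 0.44.
P(T ∩ S) = 0.153·0.34 + 0.183·0.1 = 0.05202 + 0.0183 = 0.07032.
P(T | S) = 0.07032 / 0.44 = 0.159818…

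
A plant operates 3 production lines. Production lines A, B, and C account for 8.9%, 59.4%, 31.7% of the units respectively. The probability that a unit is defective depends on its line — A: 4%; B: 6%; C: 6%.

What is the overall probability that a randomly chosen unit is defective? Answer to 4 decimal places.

0.0582

P(D) = P(D|A)·P(A) + P(D|B)·P(B) + P(D|C)·P(C)
      = 0.04·0.089 + 0.06·0.594 + 0.06·0.317
      = 0.00356 + 0.03564 + 0.01902 = 0.05822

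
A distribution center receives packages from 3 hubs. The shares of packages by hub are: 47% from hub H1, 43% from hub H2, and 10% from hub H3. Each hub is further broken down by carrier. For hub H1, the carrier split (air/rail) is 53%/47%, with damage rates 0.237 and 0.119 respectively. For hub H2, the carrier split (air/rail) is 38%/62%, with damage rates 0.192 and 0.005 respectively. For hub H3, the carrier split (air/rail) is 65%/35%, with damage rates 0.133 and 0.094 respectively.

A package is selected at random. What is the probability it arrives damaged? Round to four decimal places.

P(D|H1) = 0.53·0.237 + 0.47·0.119 = 0.12561 + 0.05593 = 0.18154
P(D|H2) = 0.38·0.192 + 0.62·0.005 = 0.07296 + 0.0031 = 0.07606
P(D|H3) = 0.65·0.133 + 0.35·0.094 = 0.08645 + 0.0329 = 0.11935
By total probability over the outer partition,
P(D) = 0.47·0.18154 + 0.43·0.07606 + 0.1·0.11935
      = 0.0853238 + 0.0327058 + 0.011935 = 0.1299646

P(D) ≈ 0.1300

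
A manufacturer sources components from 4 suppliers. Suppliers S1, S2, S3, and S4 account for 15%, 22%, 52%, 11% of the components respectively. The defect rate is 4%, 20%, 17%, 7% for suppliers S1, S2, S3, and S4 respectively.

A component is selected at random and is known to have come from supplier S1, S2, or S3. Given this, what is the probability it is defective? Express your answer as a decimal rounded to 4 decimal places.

P(D|S) ≈ 0.1555

Let S = {S1, S2, S3}.
P(S) = 0.15 + 0.22 + 0.52 = 0.89.
P(D ∩ S) = 0.04·0.15 + 0.2·0.22 + 0.17·0.52 = 0.006 + 0.044 + 0.0884 = 0.1384.
P(D | S) = 0.1384 / 0.89 = 0.155506…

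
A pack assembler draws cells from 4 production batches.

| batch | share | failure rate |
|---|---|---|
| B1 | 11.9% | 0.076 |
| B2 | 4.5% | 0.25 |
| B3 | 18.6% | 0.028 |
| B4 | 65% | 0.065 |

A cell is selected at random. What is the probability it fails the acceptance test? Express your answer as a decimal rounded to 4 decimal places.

By the law of total probability,
P(F) = P(F|B1)·P(B1) + P(F|B2)·P(B2) + P(F|B3)·P(B3) + P(F|B4)·P(B4)
      = 0.076·0.119 + 0.25·0.045 + 0.028·0.186 + 0.065·0.65
      = 0.009044 + 0.01125 + 0.005208 + 0.04225 = 0.067752

0.0678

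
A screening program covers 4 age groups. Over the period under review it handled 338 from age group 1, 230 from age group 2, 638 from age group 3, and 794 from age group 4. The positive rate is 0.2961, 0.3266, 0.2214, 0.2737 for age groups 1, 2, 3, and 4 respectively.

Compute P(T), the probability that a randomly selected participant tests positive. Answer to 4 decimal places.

0.2669

Total: 338 + 230 + 638 + 794 = 2000.
P(1) = 338/2000 = 0.169. P(2) = 230/2000 = 0.115. P(3) = 638/2000 = 0.319. P(4) = 794/2000 = 0.397.
P(T) = P(T|1)·P(1) + P(T|2)·P(2) + P(T|3)·P(3) + P(T|4)·P(4)
      = 0.2961·0.169 + 0.3266·0.115 + 0.2214·0.319 + 0.2737·0.397
      = 0.0500409 + 0.037559 + 0.0706266 + 0.1086589 = 0.2668854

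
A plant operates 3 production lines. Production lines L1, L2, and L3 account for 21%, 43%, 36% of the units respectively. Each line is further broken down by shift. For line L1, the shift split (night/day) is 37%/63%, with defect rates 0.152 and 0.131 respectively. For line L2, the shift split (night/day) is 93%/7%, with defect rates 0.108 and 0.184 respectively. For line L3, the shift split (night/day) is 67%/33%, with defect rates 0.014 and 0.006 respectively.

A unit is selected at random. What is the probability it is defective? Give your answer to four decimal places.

P(D|L1) = 0.37·0.152 + 0.63·0.131 = 0.05624 + 0.08253 = 0.13877
P(D|L2) = 0.93·0.108 + 0.07·0.184 = 0.10044 + 0.01288 = 0.11332
P(D|L3) = 0.67·0.014 + 0.33·0.006 = 0.00938 + 0.00198 = 0.01136
By total probability over the outer partition,
P(D) = 0.21·0.13877 + 0.43·0.11332 + 0.36·0.01136
      = 0.0291417 + 0.0487276 + 0.0040896 = 0.0819589

P(D) ≈ 0.0820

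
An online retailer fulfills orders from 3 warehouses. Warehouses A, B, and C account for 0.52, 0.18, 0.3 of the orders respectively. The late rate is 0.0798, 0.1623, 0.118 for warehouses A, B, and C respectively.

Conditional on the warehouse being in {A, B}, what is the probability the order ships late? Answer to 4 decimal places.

P(L|S) ≈ 0.1010

Let S = {A, B}.
P(S) = 0.52 + 0.18 = 0.7.
P(L ∩ S) = 0.0798·0.52 + 0.1623·0.18 = 0.041496 + 0.029214 = 0.07071.
P(L | S) = 0.07071 / 0.7 = 0.101014…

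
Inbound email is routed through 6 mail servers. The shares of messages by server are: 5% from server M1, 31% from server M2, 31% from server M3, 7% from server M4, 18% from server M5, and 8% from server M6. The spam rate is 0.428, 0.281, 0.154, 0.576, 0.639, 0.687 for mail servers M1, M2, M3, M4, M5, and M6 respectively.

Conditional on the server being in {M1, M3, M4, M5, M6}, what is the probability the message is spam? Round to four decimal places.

P(S|J) ≈ 0.4050

Let J = {M1, M3, M4, M5, M6}.
P(J) = 0.05 + 0.31 + 0.07 + 0.18 + 0.08 = 0.69.
P(S ∩ J) = 0.428·0.05 + 0.154·0.31 + 0.576·0.07 + 0.639·0.18 + 0.687·0.08 = 0.0214 + 0.04774 + 0.04032 + 0.11502 + 0.05496 = 0.27944.
P(S | J) = 0.27944 / 0.69 = 0.404986…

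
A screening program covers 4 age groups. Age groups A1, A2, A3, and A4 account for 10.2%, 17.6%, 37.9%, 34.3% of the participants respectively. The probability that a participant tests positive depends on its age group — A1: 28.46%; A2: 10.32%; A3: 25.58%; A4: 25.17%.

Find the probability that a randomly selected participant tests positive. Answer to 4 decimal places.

P(T) = P(T|A1)·P(A1) + P(T|A2)·P(A2) + P(T|A3)·P(A3) + P(T|A4)·P(A4)
      = 0.2846·0.102 + 0.1032·0.176 + 0.2558·0.379 + 0.2517·0.343
      = 0.0290292 + 0.0181632 + 0.0969482 + 0.0863331 = 0.2304737

P(T) ≈ 0.2305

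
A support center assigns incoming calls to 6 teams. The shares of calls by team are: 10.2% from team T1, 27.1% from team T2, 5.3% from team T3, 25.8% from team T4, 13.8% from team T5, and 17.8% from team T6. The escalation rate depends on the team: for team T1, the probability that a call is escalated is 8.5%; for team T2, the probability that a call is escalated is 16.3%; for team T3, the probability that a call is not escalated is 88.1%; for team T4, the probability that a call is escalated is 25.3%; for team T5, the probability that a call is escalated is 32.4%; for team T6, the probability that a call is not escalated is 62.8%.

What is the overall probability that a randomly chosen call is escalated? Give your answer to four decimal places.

P(E|T3) = 1 − 0.881 = 0.119.
P(E|T6) = 1 − 0.628 = 0.372.
P(E) = P(E|T1)·P(T1) + P(E|T2)·P(T2) + P(E|T3)·P(T3) + P(E|T4)·P(T4) + P(E|T5)·P(T5) + P(E|T6)·P(T6)
      = 0.085·0.102 + 0.163·0.271 + 0.119·0.053 + 0.253·0.258 + 0.324·0.138 + 0.372·0.178
      = 0.00867 + 0.044173 + 0.006307 + 0.065274 + 0.044712 + 0.066216 = 0.235352

0.2354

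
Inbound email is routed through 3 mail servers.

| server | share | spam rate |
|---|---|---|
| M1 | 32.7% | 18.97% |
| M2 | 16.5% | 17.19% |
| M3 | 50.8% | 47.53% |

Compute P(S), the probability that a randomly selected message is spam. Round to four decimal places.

P(S) = P(S|M1)·P(M1) + P(S|M2)·P(M2) + P(S|M3)·P(M3)
      = 0.1897·0.327 + 0.1719·0.165 + 0.4753·0.508
      = 0.0620319 + 0.0283635 + 0.2414524 = 0.3318478

P(S) ≈ 0.3318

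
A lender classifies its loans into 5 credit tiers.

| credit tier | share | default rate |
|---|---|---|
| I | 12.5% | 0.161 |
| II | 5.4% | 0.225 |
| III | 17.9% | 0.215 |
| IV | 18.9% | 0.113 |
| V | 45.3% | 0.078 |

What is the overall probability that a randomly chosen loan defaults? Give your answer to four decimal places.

Summing over the partition,
P(D) = P(D|I)·P(I) + P(D|II)·P(II) + P(D|III)·P(III) + P(D|IV)·P(IV) + P(D|V)·P(V)
      = 0.161·0.125 + 0.225·0.054 + 0.215·0.179 + 0.113·0.189 + 0.078·0.453
      = 0.020125 + 0.01215 + 0.038485 + 0.021357 + 0.035334 = 0.127451

0.1275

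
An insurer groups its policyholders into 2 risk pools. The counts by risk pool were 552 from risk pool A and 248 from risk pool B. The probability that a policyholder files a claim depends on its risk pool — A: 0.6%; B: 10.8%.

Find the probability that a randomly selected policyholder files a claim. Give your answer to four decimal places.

0.0376

Total: 552 + 248 = 800.
P(A) = 552/800 = 0.69. P(B) = 248/800 = 0.31.
P(C) = P(C|A)·P(A) + P(C|B)·P(B)
      = 0.006·0.69 + 0.108·0.31
      = 0.00414 + 0.03348 = 0.03762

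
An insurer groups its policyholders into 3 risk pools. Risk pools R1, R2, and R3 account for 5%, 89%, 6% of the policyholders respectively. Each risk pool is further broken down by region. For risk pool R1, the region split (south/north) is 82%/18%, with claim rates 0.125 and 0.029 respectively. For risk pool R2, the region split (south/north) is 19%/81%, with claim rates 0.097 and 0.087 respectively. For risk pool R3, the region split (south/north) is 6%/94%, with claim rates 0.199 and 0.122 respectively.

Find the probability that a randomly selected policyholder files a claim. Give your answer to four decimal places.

0.0921

P(C|R1) = 0.82·0.125 + 0.18·0.029 = 0.1025 + 0.00522 = 0.10772
P(C|R2) = 0.19·0.097 + 0.81·0.087 = 0.01843 + 0.07047 = 0.0889
P(C|R3) = 0.06·0.199 + 0.94·0.122 = 0.01194 + 0.11468 = 0.12662
By total probability over the outer partition,
P(C) = 0.05·0.10772 + 0.89·0.0889 + 0.06·0.12662
      = 0.005386 + 0.079121 + 0.0075972 = 0.0921042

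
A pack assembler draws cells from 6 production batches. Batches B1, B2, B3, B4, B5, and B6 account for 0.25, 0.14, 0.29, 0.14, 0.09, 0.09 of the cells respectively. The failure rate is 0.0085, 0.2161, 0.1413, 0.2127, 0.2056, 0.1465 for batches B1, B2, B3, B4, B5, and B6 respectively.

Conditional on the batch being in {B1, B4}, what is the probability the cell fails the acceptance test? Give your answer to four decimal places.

0.0818

Let S = {B1, B4}.
P(S) = 0.25 + 0.14 = 0.39.
P(F ∩ S) = 0.0085·0.25 + 0.2127·0.14 = 0.002125 + 0.029778 = 0.031903.
P(F | S) = 0.031903 / 0.39 = 0.081803…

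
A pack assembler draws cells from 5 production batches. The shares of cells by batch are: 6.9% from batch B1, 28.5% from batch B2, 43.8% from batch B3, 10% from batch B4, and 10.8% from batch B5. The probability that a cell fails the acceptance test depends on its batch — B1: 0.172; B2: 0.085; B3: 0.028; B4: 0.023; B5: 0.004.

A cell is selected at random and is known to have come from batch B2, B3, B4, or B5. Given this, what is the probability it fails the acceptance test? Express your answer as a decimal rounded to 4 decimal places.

Let S = {B2, B3, B4, B5}.
P(S) = 0.285 + 0.438 + 0.1 + 0.108 = 0.931.
P(F ∩ S) = 0.085·0.285 + 0.028·0.438 + 0.023·0.1 + 0.004·0.108 = 0.024225 + 0.012264 + 0.0023 + 0.000432 = 0.039221.
P(F | S) = 0.039221 / 0.931 = 0.042128…

P(F|S) ≈ 0.0421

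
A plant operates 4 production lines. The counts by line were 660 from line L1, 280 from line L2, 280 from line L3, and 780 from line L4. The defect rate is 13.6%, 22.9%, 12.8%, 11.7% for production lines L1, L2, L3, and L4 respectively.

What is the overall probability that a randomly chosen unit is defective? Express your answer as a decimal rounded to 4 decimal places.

Total: 660 + 280 + 280 + 780 = 2000.
P(L1) = 660/2000 = 0.33. P(L2) = 280/2000 = 0.14. P(L3) = 280/2000 = 0.14. P(L4) = 780/2000 = 0.39.
P(D) = P(D|L1)·P(L1) + P(D|L2)·P(L2) + P(D|L3)·P(L3) + P(D|L4)·P(L4)
      = 0.136·0.33 + 0.229·0.14 + 0.128·0.14 + 0.117·0.39
      = 0.04488 + 0.03206 + 0.01792 + 0.04563 = 0.14049

0.1405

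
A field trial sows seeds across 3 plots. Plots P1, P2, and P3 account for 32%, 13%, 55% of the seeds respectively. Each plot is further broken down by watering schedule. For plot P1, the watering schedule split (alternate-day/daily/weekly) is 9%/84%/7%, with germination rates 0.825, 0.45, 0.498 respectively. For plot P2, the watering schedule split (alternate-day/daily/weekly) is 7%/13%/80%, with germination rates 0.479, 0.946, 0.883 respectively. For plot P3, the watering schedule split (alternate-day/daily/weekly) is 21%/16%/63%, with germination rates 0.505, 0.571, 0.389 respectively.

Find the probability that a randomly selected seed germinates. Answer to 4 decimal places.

0.5114

P(G|P1) = 0.09·0.825 + 0.84·0.45 + 0.07·0.498 = 0.07425 + 0.378 + 0.03486 = 0.48711
P(G|P2) = 0.07·0.479 + 0.13·0.946 + 0.8·0.883 = 0.03353 + 0.12298 + 0.7064 = 0.86291
P(G|P3) = 0.21·0.505 + 0.16·0.571 + 0.63·0.389 = 0.10605 + 0.09136 + 0.24507 = 0.44248
By total probability over the outer partition,
P(G) = 0.32·0.48711 + 0.13·0.86291 + 0.55·0.44248
      = 0.1558752 + 0.1121783 + 0.243364 = 0.5114175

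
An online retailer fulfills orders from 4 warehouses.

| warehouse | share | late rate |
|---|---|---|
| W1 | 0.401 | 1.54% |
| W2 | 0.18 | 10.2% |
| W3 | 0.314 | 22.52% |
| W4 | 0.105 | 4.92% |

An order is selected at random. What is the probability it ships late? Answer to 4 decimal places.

Using total probability over the partition,
P(L) = P(L|W1)·P(W1) + P(L|W2)·P(W2) + P(L|W3)·P(W3) + P(L|W4)·P(W4)
      = 0.0154·0.401 + 0.102·0.18 + 0.2252·0.314 + 0.0492·0.105
      = 0.0061754 + 0.01836 + 0.0707128 + 0.005166 = 0.1004142

P(L) ≈ 0.1004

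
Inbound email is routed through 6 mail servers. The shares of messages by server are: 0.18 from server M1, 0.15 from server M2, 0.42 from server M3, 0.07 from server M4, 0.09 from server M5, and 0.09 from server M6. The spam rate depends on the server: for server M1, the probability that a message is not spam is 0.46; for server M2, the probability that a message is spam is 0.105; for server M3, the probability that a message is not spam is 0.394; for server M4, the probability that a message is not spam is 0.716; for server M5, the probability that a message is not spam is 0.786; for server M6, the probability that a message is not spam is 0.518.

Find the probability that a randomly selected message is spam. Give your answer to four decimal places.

0.4500

P(S|M1) = 1 − 0.46 = 0.54.
P(S|M3) = 1 − 0.394 = 0.606.
P(S|M4) = 1 − 0.716 = 0.284.
P(S|M5) = 1 − 0.786 = 0.214.
P(S|M6) = 1 − 0.518 = 0.482.
Using total probability over the partition,
P(S) = P(S|M1)·P(M1) + P(S|M2)·P(M2) + P(S|M3)·P(M3) + P(S|M4)·P(M4) + P(S|M5)·P(M5) + P(S|M6)·P(M6)
      = 0.54·0.18 + 0.105·0.15 + 0.606·0.42 + 0.284·0.07 + 0.214·0.09 + 0.482·0.09
      = 0.0972 + 0.01575 + 0.25452 + 0.01988 + 0.01926 + 0.04338 = 0.44999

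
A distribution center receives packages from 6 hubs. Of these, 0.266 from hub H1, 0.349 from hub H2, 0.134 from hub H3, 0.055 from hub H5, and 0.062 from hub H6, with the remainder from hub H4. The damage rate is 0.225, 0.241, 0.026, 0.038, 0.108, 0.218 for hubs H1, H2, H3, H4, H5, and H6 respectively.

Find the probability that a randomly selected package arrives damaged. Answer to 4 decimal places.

P(H4) = 1 − (0.266 + 0.349 + 0.134 + 0.055 + 0.062) = 0.134.
P(D) = P(D|H1)·P(H1) + P(D|H2)·P(H2) + P(D|H3)·P(H3) + P(D|H4)·P(H4) + P(D|H5)·P(H5) + P(D|H6)·P(H6)
      = 0.225·0.266 + 0.241·0.349 + 0.026·0.134 + 0.038·0.134 + 0.108·0.055 + 0.218·0.062
      = 0.05985 + 0.084109 + 0.003484 + 0.005092 + 0.00594 + 0.013516 = 0.171991

0.1720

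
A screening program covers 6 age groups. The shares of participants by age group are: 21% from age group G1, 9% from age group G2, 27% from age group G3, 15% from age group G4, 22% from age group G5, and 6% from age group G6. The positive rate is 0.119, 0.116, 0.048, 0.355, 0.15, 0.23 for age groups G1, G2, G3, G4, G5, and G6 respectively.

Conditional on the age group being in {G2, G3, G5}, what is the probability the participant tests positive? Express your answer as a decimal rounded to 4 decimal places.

Let S = {G2, G3, G5}.
P(S) = 0.09 + 0.27 + 0.22 = 0.58.
P(T ∩ S) = 0.116·0.09 + 0.048·0.27 + 0.15·0.22 = 0.01044 + 0.01296 + 0.033 = 0.0564.
P(T | S) = 0.0564 / 0.58 = 0.097241…

P(T|S) ≈ 0.0972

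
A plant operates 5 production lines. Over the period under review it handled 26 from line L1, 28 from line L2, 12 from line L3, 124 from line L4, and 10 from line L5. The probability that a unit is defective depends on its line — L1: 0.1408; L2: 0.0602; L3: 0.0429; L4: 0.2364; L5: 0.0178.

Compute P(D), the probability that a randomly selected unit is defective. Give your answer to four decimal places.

0.1768

Total: 26 + 28 + 12 + 124 + 10 = 200.
P(L1) = 26/200 = 0.13. P(L2) = 28/200 = 0.14. P(L3) = 12/200 = 0.06. P(L4) = 124/200 = 0.62. P(L5) = 10/200 = 0.05.
Summing over the partition,
P(D) = P(D|L1)·P(L1) + P(D|L2)·P(L2) + P(D|L3)·P(L3) + P(D|L4)·P(L4) + P(D|L5)·P(L5)
      = 0.1408·0.13 + 0.0602·0.14 + 0.0429·0.06 + 0.2364·0.62 + 0.0178·0.05
      = 0.018304 + 0.008428 + 0.002574 + 0.146568 + 0.00089 = 0.176764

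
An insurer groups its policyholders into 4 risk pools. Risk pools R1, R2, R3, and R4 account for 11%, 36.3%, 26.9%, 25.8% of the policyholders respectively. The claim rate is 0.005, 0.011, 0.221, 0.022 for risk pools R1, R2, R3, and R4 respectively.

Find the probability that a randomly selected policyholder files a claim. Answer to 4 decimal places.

Using total probability over the partition,
P(C) = P(C|R1)·P(R1) + P(C|R2)·P(R2) + P(C|R3)·P(R3) + P(C|R4)·P(R4)
      = 0.005·0.11 + 0.011·0.363 + 0.221·0.269 + 0.022·0.258
      = 0.00055 + 0.003993 + 0.059449 + 0.005676 = 0.069668

P(C) ≈ 0.0697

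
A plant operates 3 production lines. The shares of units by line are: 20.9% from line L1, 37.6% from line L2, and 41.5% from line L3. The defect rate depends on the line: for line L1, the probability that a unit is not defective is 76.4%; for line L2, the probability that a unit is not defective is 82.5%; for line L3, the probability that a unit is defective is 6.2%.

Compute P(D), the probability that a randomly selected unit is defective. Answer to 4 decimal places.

P(D) ≈ 0.1409

P(D|L1) = 1 − 0.764 = 0.236.
P(D|L2) = 1 − 0.825 = 0.175.
P(D) = P(D|L1)·P(L1) + P(D|L2)·P(L2) + P(D|L3)·P(L3)
      = 0.236·0.209 + 0.175·0.376 + 0.062·0.415
      = 0.049324 + 0.0658 + 0.02573 = 0.140854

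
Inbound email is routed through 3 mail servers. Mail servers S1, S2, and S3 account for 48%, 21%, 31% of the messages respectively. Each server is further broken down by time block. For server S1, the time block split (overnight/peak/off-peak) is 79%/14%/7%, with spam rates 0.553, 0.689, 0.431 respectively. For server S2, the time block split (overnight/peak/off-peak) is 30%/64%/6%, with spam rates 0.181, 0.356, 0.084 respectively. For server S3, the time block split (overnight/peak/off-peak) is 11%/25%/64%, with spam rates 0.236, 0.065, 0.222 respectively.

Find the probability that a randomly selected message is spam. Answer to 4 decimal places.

P(S) ≈ 0.3879

P(S|S1) = 0.79·0.553 + 0.14·0.689 + 0.07·0.431 = 0.43687 + 0.09646 + 0.03017 = 0.5635
P(S|S2) = 0.3·0.181 + 0.64·0.356 + 0.06·0.084 = 0.0543 + 0.22784 + 0.00504 = 0.28718
P(S|S3) = 0.11·0.236 + 0.25·0.065 + 0.64·0.222 = 0.02596 + 0.01625 + 0.14208 = 0.18429
Then overall,
P(S) = 0.48·0.5635 + 0.21·0.28718 + 0.31·0.18429
      = 0.27048 + 0.0603078 + 0.0571299 = 0.3879177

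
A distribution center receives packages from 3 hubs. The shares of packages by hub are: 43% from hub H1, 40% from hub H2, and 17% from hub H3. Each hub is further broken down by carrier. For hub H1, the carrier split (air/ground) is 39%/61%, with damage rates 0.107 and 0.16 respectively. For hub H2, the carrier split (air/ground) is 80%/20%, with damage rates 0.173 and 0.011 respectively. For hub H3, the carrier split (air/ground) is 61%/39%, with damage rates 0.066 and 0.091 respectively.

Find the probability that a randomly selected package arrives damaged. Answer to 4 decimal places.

0.1290

P(D|H1) = 0.39·0.107 + 0.61·0.16 = 0.04173 + 0.0976 = 0.13933
P(D|H2) = 0.8·0.173 + 0.2·0.011 = 0.1384 + 0.0022 = 0.1406
P(D|H3) = 0.61·0.066 + 0.39·0.091 = 0.04026 + 0.03549 = 0.07575
By total probability over the outer partition,
P(D) = 0.43·0.13933 + 0.4·0.1406 + 0.17·0.07575
      = 0.0599119 + 0.05624 + 0.0128775 = 0.1290294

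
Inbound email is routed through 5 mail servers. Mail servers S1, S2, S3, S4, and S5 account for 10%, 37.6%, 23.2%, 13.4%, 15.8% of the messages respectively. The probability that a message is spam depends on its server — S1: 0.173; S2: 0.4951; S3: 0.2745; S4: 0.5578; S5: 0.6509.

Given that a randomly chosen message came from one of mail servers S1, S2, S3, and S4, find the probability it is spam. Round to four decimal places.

Let J = {S1, S2, S3, S4}.
P(J) = 0.1 + 0.376 + 0.232 + 0.134 = 0.842.
P(S ∩ J) = 0.173·0.1 + 0.4951·0.376 + 0.2745·0.232 + 0.5578·0.134 = 0.0173 + 0.1861576 + 0.063684 + 0.0747452 = 0.3418868.
P(S | J) = 0.3418868 / 0.842 = 0.406041…

0.4060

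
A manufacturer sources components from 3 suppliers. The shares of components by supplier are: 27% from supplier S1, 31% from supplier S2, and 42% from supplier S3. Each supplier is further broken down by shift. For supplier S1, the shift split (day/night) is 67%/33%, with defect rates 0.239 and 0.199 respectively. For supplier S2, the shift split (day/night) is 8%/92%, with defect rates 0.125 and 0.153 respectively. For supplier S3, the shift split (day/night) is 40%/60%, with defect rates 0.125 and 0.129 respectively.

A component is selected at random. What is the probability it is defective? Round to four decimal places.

0.1612

P(D|S1) = 0.67·0.239 + 0.33·0.199 = 0.16013 + 0.06567 = 0.2258
P(D|S2) = 0.08·0.125 + 0.92·0.153 = 0.01 + 0.14076 = 0.15076
P(D|S3) = 0.4·0.125 + 0.6·0.129 = 0.05 + 0.0774 = 0.1274
By total probability over the outer partition,
P(D) = 0.27·0.2258 + 0.31·0.15076 + 0.42·0.1274
      = 0.060966 + 0.0467356 + 0.053508 = 0.1612096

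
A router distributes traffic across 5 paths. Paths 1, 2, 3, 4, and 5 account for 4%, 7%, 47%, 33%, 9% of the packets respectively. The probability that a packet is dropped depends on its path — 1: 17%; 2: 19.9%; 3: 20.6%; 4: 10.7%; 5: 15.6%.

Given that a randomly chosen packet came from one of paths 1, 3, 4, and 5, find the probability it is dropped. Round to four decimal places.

Let S = {1, 3, 4, 5}.
P(S) = 0.04 + 0.47 + 0.33 + 0.09 = 0.93.
P(L ∩ S) = 0.17·0.04 + 0.206·0.47 + 0.107·0.33 + 0.156·0.09 = 0.0068 + 0.09682 + 0.03531 + 0.01404 = 0.15297.
P(L | S) = 0.15297 / 0.93 = 0.164484…

P(L|S) ≈ 0.1645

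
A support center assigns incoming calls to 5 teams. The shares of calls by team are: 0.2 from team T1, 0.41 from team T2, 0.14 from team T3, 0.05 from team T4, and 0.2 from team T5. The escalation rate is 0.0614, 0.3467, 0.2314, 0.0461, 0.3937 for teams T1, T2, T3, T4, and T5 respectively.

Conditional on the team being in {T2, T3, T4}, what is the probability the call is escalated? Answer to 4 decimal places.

Let S = {T2, T3, T4}.
P(S) = 0.41 + 0.14 + 0.05 = 0.6.
P(E ∩ S) = 0.3467·0.41 + 0.2314·0.14 + 0.0461·0.05 = 0.142147 + 0.032396 + 0.002305 = 0.176848.
P(E | S) = 0.176848 / 0.6 = 0.294747…

P(E|S) ≈ 0.2947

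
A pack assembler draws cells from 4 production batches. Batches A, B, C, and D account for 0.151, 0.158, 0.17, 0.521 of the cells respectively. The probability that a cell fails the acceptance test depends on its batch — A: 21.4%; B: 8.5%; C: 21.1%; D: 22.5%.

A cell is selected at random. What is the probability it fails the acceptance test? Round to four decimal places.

P(F) ≈ 0.1988

Summing over the partition,
P(F) = P(F|A)·P(A) + P(F|B)·P(B) + P(F|C)·P(C) + P(F|D)·P(D)
      = 0.214·0.151 + 0.085·0.158 + 0.211·0.17 + 0.225·0.521
      = 0.032314 + 0.01343 + 0.03587 + 0.117225 = 0.198839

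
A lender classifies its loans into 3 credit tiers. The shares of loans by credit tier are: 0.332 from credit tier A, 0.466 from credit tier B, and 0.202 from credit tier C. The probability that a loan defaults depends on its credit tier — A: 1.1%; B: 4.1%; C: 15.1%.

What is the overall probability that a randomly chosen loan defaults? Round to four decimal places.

P(D) = P(D|A)·P(A) + P(D|B)·P(B) + P(D|C)·P(C)
      = 0.011·0.332 + 0.041·0.466 + 0.151·0.202
      = 0.003652 + 0.019106 + 0.030502 = 0.05326

0.0533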